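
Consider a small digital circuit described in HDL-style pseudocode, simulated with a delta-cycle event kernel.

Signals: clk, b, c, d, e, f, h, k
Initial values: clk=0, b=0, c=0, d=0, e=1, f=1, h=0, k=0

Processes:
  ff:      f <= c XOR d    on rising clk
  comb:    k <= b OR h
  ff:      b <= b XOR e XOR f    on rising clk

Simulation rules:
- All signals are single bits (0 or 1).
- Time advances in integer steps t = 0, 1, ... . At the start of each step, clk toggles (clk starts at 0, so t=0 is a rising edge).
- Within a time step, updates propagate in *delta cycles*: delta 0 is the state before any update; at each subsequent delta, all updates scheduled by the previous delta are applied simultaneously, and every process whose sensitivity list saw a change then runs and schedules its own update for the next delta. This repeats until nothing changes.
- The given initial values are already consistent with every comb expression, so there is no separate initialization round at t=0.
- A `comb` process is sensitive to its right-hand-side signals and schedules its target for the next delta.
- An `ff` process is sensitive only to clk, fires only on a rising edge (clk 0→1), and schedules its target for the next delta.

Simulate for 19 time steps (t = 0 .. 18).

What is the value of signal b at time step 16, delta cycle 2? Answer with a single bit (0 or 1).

0

[bits: b,clk,k,d,c,h,e,f]
t=0: Δ0=00000011 Δ1=01000011 Δ2=01000010 | 2Δ
t=1: Δ0=01000010 Δ1=00000010 | 1Δ
t=2: Δ0=00000010 Δ1=01000010 Δ2=11000010 Δ3=11100010 | 3Δ
t=3: Δ0=11100010 Δ1=10100010 | 1Δ
t=4: Δ0=10100010 Δ1=11100010 Δ2=01100010 Δ3=01000010 | 3Δ
t=5: Δ0=01000010 Δ1=00000010 | 1Δ
t=6: Δ0=00000010 Δ1=01000010 Δ2=11000010 Δ3=11100010 | 3Δ
t=7: Δ0=11100010 Δ1=10100010 | 1Δ
t=8: Δ0=10100010 Δ1=11100010 Δ2=01100010 Δ3=01000010 | 3Δ
t=9: Δ0=01000010 Δ1=00000010 | 1Δ
t=10: Δ0=00000010 Δ1=01000010 Δ2=11000010 Δ3=11100010 | 3Δ
t=11: Δ0=11100010 Δ1=10100010 | 1Δ
t=12: Δ0=10100010 Δ1=11100010 Δ2=01100010 Δ3=01000010 | 3Δ
t=13: Δ0=01000010 Δ1=00000010 | 1Δ
t=14: Δ0=00000010 Δ1=01000010 Δ2=11000010 Δ3=11100010 | 3Δ
t=15: Δ0=11100010 Δ1=10100010 | 1Δ
t=16: Δ0=10100010 Δ1=11100010 Δ2=01100010 Δ3=01000010 | 3Δ
t=17: Δ0=01000010 Δ1=00000010 | 1Δ
t=18: Δ0=00000010 Δ1=01000010 Δ2=11000010 Δ3=11100010 | 3Δ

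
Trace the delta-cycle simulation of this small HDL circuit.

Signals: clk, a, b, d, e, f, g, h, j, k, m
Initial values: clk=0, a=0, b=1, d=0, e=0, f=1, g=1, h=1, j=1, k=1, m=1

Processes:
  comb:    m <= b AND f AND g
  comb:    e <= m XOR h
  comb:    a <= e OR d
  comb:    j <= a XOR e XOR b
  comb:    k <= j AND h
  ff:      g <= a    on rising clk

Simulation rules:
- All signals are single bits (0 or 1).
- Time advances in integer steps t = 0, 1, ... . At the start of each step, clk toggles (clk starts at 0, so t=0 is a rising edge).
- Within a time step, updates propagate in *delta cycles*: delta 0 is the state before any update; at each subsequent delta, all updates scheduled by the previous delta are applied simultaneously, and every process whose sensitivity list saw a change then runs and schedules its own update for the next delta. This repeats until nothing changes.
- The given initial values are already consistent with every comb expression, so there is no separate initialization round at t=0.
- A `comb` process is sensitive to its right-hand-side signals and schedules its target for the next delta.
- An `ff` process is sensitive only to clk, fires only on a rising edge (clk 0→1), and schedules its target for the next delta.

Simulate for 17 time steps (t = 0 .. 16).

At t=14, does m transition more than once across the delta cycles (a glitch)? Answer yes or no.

[bits: e,j,k,d,g,a,h,clk,f,b,m]
t=0: Δ0=01101010111 Δ1=01101011111 Δ2=01100011111 Δ3=01100011110 Δ4=11100011110 Δ5=10100111110 Δ6=11000111110 Δ7=11100111110 | 7Δ
t=1: Δ0=11100111110 Δ1=11100110110 | 1Δ
t=2: Δ0=11100110110 Δ1=11100111110 Δ2=11101111110 Δ3=11101111111 Δ4=01101111111 Δ5=00101011111 Δ6=01001011111 Δ7=01101011111 | 7Δ
t=3: Δ0=01101011111 Δ1=01101010111 | 1Δ
t=4: Δ0=01101010111 Δ1=01101011111 Δ2=01100011111 Δ3=01100011110 Δ4=11100011110 Δ5=10100111110 Δ6=11000111110 Δ7=11100111110 | 7Δ
t=5: Δ0=11100111110 Δ1=11100110110 | 1Δ
t=6: Δ0=11100110110 Δ1=11100111110 Δ2=11101111110 Δ3=11101111111 Δ4=01101111111 Δ5=00101011111 Δ6=01001011111 Δ7=01101011111 | 7Δ
t=7: Δ0=01101011111 Δ1=01101010111 | 1Δ
t=8: Δ0=01101010111 Δ1=01101011111 Δ2=01100011111 Δ3=01100011110 Δ4=11100011110 Δ5=10100111110 Δ6=11000111110 Δ7=11100111110 | 7Δ
t=9: Δ0=11100111110 Δ1=11100110110 | 1Δ
t=10: Δ0=11100110110 Δ1=11100111110 Δ2=11101111110 Δ3=11101111111 Δ4=01101111111 Δ5=00101011111 Δ6=01001011111 Δ7=01101011111 | 7Δ
t=11: Δ0=01101011111 Δ1=01101010111 | 1Δ
t=12: Δ0=01101010111 Δ1=01101011111 Δ2=01100011111 Δ3=01100011110 Δ4=11100011110 Δ5=10100111110 Δ6=11000111110 Δ7=11100111110 | 7Δ
t=13: Δ0=11100111110 Δ1=11100110110 | 1Δ
t=14: Δ0=11100110110 Δ1=11100111110 Δ2=11101111110 Δ3=11101111111 Δ4=01101111111 Δ5=00101011111 Δ6=01001011111 Δ7=01101011111 | 7Δ
t=15: Δ0=01101011111 Δ1=01101010111 | 1Δ
t=16: Δ0=01101010111 Δ1=01101011111 Δ2=01100011111 Δ3=01100011110 Δ4=11100011110 Δ5=10100111110 Δ6=11000111110 Δ7=11100111110 | 7Δ

no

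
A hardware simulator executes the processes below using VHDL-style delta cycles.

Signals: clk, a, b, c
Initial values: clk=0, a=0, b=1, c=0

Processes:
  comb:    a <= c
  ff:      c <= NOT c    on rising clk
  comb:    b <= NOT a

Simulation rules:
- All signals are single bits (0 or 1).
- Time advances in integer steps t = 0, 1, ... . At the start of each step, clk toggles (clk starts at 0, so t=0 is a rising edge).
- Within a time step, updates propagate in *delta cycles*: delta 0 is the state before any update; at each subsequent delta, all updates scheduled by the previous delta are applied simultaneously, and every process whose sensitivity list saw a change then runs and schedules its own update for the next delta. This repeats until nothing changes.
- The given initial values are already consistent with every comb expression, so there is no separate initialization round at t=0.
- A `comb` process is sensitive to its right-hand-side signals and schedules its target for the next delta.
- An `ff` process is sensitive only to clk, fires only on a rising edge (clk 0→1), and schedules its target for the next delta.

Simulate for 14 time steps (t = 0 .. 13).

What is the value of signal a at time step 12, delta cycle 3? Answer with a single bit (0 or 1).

t0.Δ0 a=0 clk=0 c=0 b=1
t0.Δ1 a=0 clk=1 c=0 b=1
t0.Δ2 a=0 clk=1 c=1 b=1
t0.Δ3 a=1 clk=1 c=1 b=1
t0.Δ4 a=1 clk=1 c=1 b=0
t1.Δ0 a=1 clk=1 c=1 b=0
t1.Δ1 a=1 clk=0 c=1 b=0
t2.Δ0 a=1 clk=0 c=1 b=0
t2.Δ1 a=1 clk=1 c=1 b=0
t2.Δ2 a=1 clk=1 c=0 b=0
t2.Δ3 a=0 clk=1 c=0 b=0
t2.Δ4 a=0 clk=1 c=0 b=1
t3.Δ0 a=0 clk=1 c=0 b=1
t3.Δ1 a=0 clk=0 c=0 b=1
t4.Δ0 a=0 clk=0 c=0 b=1
t4.Δ1 a=0 clk=1 c=0 b=1
t4.Δ2 a=0 clk=1 c=1 b=1
t4.Δ3 a=1 clk=1 c=1 b=1
t4.Δ4 a=1 clk=1 c=1 b=0
t5.Δ0 a=1 clk=1 c=1 b=0
t5.Δ1 a=1 clk=0 c=1 b=0
t6.Δ0 a=1 clk=0 c=1 b=0
t6.Δ1 a=1 clk=1 c=1 b=0
t6.Δ2 a=1 clk=1 c=0 b=0
t6.Δ3 a=0 clk=1 c=0 b=0
t6.Δ4 a=0 clk=1 c=0 b=1
t7.Δ0 a=0 clk=1 c=0 b=1
t7.Δ1 a=0 clk=0 c=0 b=1
t8.Δ0 a=0 clk=0 c=0 b=1
t8.Δ1 a=0 clk=1 c=0 b=1
t8.Δ2 a=0 clk=1 c=1 b=1
t8.Δ3 a=1 clk=1 c=1 b=1
t8.Δ4 a=1 clk=1 c=1 b=0
t9.Δ0 a=1 clk=1 c=1 b=0
t9.Δ1 a=1 clk=0 c=1 b=0
t10.Δ0 a=1 clk=0 c=1 b=0
t10.Δ1 a=1 clk=1 c=1 b=0
t10.Δ2 a=1 clk=1 c=0 b=0
t10.Δ3 a=0 clk=1 c=0 b=0
t10.Δ4 a=0 clk=1 c=0 b=1
t11.Δ0 a=0 clk=1 c=0 b=1
t11.Δ1 a=0 clk=0 c=0 b=1
t12.Δ0 a=0 clk=0 c=0 b=1
t12.Δ1 a=0 clk=1 c=0 b=1
t12.Δ2 a=0 clk=1 c=1 b=1
t12.Δ3 a=1 clk=1 c=1 b=1
t12.Δ4 a=1 clk=1 c=1 b=0
t13.Δ0 a=1 clk=1 c=1 b=0
t13.Δ1 a=1 clk=0 c=1 b=0

1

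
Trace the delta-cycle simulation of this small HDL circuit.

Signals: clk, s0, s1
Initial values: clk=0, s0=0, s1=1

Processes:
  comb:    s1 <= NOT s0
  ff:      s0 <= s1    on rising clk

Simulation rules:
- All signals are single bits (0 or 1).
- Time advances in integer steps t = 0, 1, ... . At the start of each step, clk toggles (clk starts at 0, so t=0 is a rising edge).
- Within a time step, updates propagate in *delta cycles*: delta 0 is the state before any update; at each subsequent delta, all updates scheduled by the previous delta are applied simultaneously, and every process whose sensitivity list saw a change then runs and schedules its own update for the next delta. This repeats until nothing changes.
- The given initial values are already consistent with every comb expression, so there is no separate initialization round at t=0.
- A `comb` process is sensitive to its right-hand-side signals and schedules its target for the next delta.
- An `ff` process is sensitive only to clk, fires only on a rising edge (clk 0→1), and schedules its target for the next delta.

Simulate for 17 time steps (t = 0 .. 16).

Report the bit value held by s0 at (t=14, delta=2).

0

[bits: clk,s0,s1]
t=0: Δ0=001 Δ1=101 Δ2=111 Δ3=110 | 3Δ
t=1: Δ0=110 Δ1=010 | 1Δ
t=2: Δ0=010 Δ1=110 Δ2=100 Δ3=101 | 3Δ
t=3: Δ0=101 Δ1=001 | 1Δ
t=4: Δ0=001 Δ1=101 Δ2=111 Δ3=110 | 3Δ
t=5: Δ0=110 Δ1=010 | 1Δ
t=6: Δ0=010 Δ1=110 Δ2=100 Δ3=101 | 3Δ
t=7: Δ0=101 Δ1=001 | 1Δ
t=8: Δ0=001 Δ1=101 Δ2=111 Δ3=110 | 3Δ
t=9: Δ0=110 Δ1=010 | 1Δ
t=10: Δ0=010 Δ1=110 Δ2=100 Δ3=101 | 3Δ
t=11: Δ0=101 Δ1=001 | 1Δ
t=12: Δ0=001 Δ1=101 Δ2=111 Δ3=110 | 3Δ
t=13: Δ0=110 Δ1=010 | 1Δ
t=14: Δ0=010 Δ1=110 Δ2=100 Δ3=101 | 3Δ
t=15: Δ0=101 Δ1=001 | 1Δ
t=16: Δ0=001 Δ1=101 Δ2=111 Δ3=110 | 3Δ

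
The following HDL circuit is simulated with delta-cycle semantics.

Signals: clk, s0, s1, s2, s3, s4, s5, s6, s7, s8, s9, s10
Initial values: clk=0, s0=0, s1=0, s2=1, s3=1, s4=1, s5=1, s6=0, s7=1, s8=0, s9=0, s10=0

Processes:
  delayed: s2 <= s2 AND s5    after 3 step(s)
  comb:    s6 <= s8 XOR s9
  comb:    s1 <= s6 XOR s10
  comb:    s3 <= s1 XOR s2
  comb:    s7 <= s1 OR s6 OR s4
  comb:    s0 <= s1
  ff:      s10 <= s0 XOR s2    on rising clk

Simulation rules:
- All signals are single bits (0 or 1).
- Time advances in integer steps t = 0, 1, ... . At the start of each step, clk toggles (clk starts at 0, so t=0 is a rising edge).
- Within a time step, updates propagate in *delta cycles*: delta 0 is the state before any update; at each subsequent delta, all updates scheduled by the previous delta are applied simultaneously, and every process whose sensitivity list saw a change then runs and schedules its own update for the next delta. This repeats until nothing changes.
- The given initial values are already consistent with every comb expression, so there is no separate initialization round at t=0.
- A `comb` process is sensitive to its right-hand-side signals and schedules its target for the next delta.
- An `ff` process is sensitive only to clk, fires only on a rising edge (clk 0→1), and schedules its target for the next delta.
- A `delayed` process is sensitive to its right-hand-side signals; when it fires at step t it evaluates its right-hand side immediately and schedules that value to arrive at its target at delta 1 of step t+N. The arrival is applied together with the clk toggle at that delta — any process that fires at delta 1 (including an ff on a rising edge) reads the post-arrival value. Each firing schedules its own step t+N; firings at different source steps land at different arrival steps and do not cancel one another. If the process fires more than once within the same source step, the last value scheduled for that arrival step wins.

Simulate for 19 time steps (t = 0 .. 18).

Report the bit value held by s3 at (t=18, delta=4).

1

t0.Δ0 s9=0 clk=0 s1=0 s0=0 s2=1 s7=1 s4=1 s8=0 s10=0 s6=0 s5=1 s3=1
t0.Δ1 s9=0 clk=1 s1=0 s0=0 s2=1 s7=1 s4=1 s8=0 s10=0 s6=0 s5=1 s3=1
t0.Δ2 s9=0 clk=1 s1=0 s0=0 s2=1 s7=1 s4=1 s8=0 s10=1 s6=0 s5=1 s3=1
t0.Δ3 s9=0 clk=1 s1=1 s0=0 s2=1 s7=1 s4=1 s8=0 s10=1 s6=0 s5=1 s3=1
t0.Δ4 s9=0 clk=1 s1=1 s0=1 s2=1 s7=1 s4=1 s8=0 s10=1 s6=0 s5=1 s3=0
t1.Δ0 s9=0 clk=1 s1=1 s0=1 s2=1 s7=1 s4=1 s8=0 s10=1 s6=0 s5=1 s3=0
t1.Δ1 s9=0 clk=0 s1=1 s0=1 s2=1 s7=1 s4=1 s8=0 s10=1 s6=0 s5=1 s3=0
t2.Δ0 s9=0 clk=0 s1=1 s0=1 s2=1 s7=1 s4=1 s8=0 s10=1 s6=0 s5=1 s3=0
t2.Δ1 s9=0 clk=1 s1=1 s0=1 s2=1 s7=1 s4=1 s8=0 s10=1 s6=0 s5=1 s3=0
t2.Δ2 s9=0 clk=1 s1=1 s0=1 s2=1 s7=1 s4=1 s8=0 s10=0 s6=0 s5=1 s3=0
t2.Δ3 s9=0 clk=1 s1=0 s0=1 s2=1 s7=1 s4=1 s8=0 s10=0 s6=0 s5=1 s3=0
t2.Δ4 s9=0 clk=1 s1=0 s0=0 s2=1 s7=1 s4=1 s8=0 s10=0 s6=0 s5=1 s3=1
t3.Δ0 s9=0 clk=1 s1=0 s0=0 s2=1 s7=1 s4=1 s8=0 s10=0 s6=0 s5=1 s3=1
t3.Δ1 s9=0 clk=0 s1=0 s0=0 s2=1 s7=1 s4=1 s8=0 s10=0 s6=0 s5=1 s3=1
t4.Δ0 s9=0 clk=0 s1=0 s0=0 s2=1 s7=1 s4=1 s8=0 s10=0 s6=0 s5=1 s3=1
t4.Δ1 s9=0 clk=1 s1=0 s0=0 s2=1 s7=1 s4=1 s8=0 s10=0 s6=0 s5=1 s3=1
t4.Δ2 s9=0 clk=1 s1=0 s0=0 s2=1 s7=1 s4=1 s8=0 s10=1 s6=0 s5=1 s3=1
t4.Δ3 s9=0 clk=1 s1=1 s0=0 s2=1 s7=1 s4=1 s8=0 s10=1 s6=0 s5=1 s3=1
t4.Δ4 s9=0 clk=1 s1=1 s0=1 s2=1 s7=1 s4=1 s8=0 s10=1 s6=0 s5=1 s3=0
t5.Δ0 s9=0 clk=1 s1=1 s0=1 s2=1 s7=1 s4=1 s8=0 s10=1 s6=0 s5=1 s3=0
t5.Δ1 s9=0 clk=0 s1=1 s0=1 s2=1 s7=1 s4=1 s8=0 s10=1 s6=0 s5=1 s3=0
t6.Δ0 s9=0 clk=0 s1=1 s0=1 s2=1 s7=1 s4=1 s8=0 s10=1 s6=0 s5=1 s3=0
t6.Δ1 s9=0 clk=1 s1=1 s0=1 s2=1 s7=1 s4=1 s8=0 s10=1 s6=0 s5=1 s3=0
t6.Δ2 s9=0 clk=1 s1=1 s0=1 s2=1 s7=1 s4=1 s8=0 s10=0 s6=0 s5=1 s3=0
t6.Δ3 s9=0 clk=1 s1=0 s0=1 s2=1 s7=1 s4=1 s8=0 s10=0 s6=0 s5=1 s3=0
t6.Δ4 s9=0 clk=1 s1=0 s0=0 s2=1 s7=1 s4=1 s8=0 s10=0 s6=0 s5=1 s3=1
t7.Δ0 s9=0 clk=1 s1=0 s0=0 s2=1 s7=1 s4=1 s8=0 s10=0 s6=0 s5=1 s3=1
t7.Δ1 s9=0 clk=0 s1=0 s0=0 s2=1 s7=1 s4=1 s8=0 s10=0 s6=0 s5=1 s3=1
t8.Δ0 s9=0 clk=0 s1=0 s0=0 s2=1 s7=1 s4=1 s8=0 s10=0 s6=0 s5=1 s3=1
t8.Δ1 s9=0 clk=1 s1=0 s0=0 s2=1 s7=1 s4=1 s8=0 s10=0 s6=0 s5=1 s3=1
t8.Δ2 s9=0 clk=1 s1=0 s0=0 s2=1 s7=1 s4=1 s8=0 s10=1 s6=0 s5=1 s3=1
t8.Δ3 s9=0 clk=1 s1=1 s0=0 s2=1 s7=1 s4=1 s8=0 s10=1 s6=0 s5=1 s3=1
t8.Δ4 s9=0 clk=1 s1=1 s0=1 s2=1 s7=1 s4=1 s8=0 s10=1 s6=0 s5=1 s3=0
t9.Δ0 s9=0 clk=1 s1=1 s0=1 s2=1 s7=1 s4=1 s8=0 s10=1 s6=0 s5=1 s3=0
t9.Δ1 s9=0 clk=0 s1=1 s0=1 s2=1 s7=1 s4=1 s8=0 s10=1 s6=0 s5=1 s3=0
t10.Δ0 s9=0 clk=0 s1=1 s0=1 s2=1 s7=1 s4=1 s8=0 s10=1 s6=0 s5=1 s3=0
t10.Δ1 s9=0 clk=1 s1=1 s0=1 s2=1 s7=1 s4=1 s8=0 s10=1 s6=0 s5=1 s3=0
t10.Δ2 s9=0 clk=1 s1=1 s0=1 s2=1 s7=1 s4=1 s8=0 s10=0 s6=0 s5=1 s3=0
t10.Δ3 s9=0 clk=1 s1=0 s0=1 s2=1 s7=1 s4=1 s8=0 s10=0 s6=0 s5=1 s3=0
t10.Δ4 s9=0 clk=1 s1=0 s0=0 s2=1 s7=1 s4=1 s8=0 s10=0 s6=0 s5=1 s3=1
t11.Δ0 s9=0 clk=1 s1=0 s0=0 s2=1 s7=1 s4=1 s8=0 s10=0 s6=0 s5=1 s3=1
t11.Δ1 s9=0 clk=0 s1=0 s0=0 s2=1 s7=1 s4=1 s8=0 s10=0 s6=0 s5=1 s3=1
t12.Δ0 s9=0 clk=0 s1=0 s0=0 s2=1 s7=1 s4=1 s8=0 s10=0 s6=0 s5=1 s3=1
t12.Δ1 s9=0 clk=1 s1=0 s0=0 s2=1 s7=1 s4=1 s8=0 s10=0 s6=0 s5=1 s3=1
t12.Δ2 s9=0 clk=1 s1=0 s0=0 s2=1 s7=1 s4=1 s8=0 s10=1 s6=0 s5=1 s3=1
t12.Δ3 s9=0 clk=1 s1=1 s0=0 s2=1 s7=1 s4=1 s8=0 s10=1 s6=0 s5=1 s3=1
t12.Δ4 s9=0 clk=1 s1=1 s0=1 s2=1 s7=1 s4=1 s8=0 s10=1 s6=0 s5=1 s3=0
t13.Δ0 s9=0 clk=1 s1=1 s0=1 s2=1 s7=1 s4=1 s8=0 s10=1 s6=0 s5=1 s3=0
t13.Δ1 s9=0 clk=0 s1=1 s0=1 s2=1 s7=1 s4=1 s8=0 s10=1 s6=0 s5=1 s3=0
t14.Δ0 s9=0 clk=0 s1=1 s0=1 s2=1 s7=1 s4=1 s8=0 s10=1 s6=0 s5=1 s3=0
t14.Δ1 s9=0 clk=1 s1=1 s0=1 s2=1 s7=1 s4=1 s8=0 s10=1 s6=0 s5=1 s3=0
t14.Δ2 s9=0 clk=1 s1=1 s0=1 s2=1 s7=1 s4=1 s8=0 s10=0 s6=0 s5=1 s3=0
t14.Δ3 s9=0 clk=1 s1=0 s0=1 s2=1 s7=1 s4=1 s8=0 s10=0 s6=0 s5=1 s3=0
t14.Δ4 s9=0 clk=1 s1=0 s0=0 s2=1 s7=1 s4=1 s8=0 s10=0 s6=0 s5=1 s3=1
t15.Δ0 s9=0 clk=1 s1=0 s0=0 s2=1 s7=1 s4=1 s8=0 s10=0 s6=0 s5=1 s3=1
t15.Δ1 s9=0 clk=0 s1=0 s0=0 s2=1 s7=1 s4=1 s8=0 s10=0 s6=0 s5=1 s3=1
t16.Δ0 s9=0 clk=0 s1=0 s0=0 s2=1 s7=1 s4=1 s8=0 s10=0 s6=0 s5=1 s3=1
t16.Δ1 s9=0 clk=1 s1=0 s0=0 s2=1 s7=1 s4=1 s8=0 s10=0 s6=0 s5=1 s3=1
t16.Δ2 s9=0 clk=1 s1=0 s0=0 s2=1 s7=1 s4=1 s8=0 s10=1 s6=0 s5=1 s3=1
t16.Δ3 s9=0 clk=1 s1=1 s0=0 s2=1 s7=1 s4=1 s8=0 s10=1 s6=0 s5=1 s3=1
t16.Δ4 s9=0 clk=1 s1=1 s0=1 s2=1 s7=1 s4=1 s8=0 s10=1 s6=0 s5=1 s3=0
t17.Δ0 s9=0 clk=1 s1=1 s0=1 s2=1 s7=1 s4=1 s8=0 s10=1 s6=0 s5=1 s3=0
t17.Δ1 s9=0 clk=0 s1=1 s0=1 s2=1 s7=1 s4=1 s8=0 s10=1 s6=0 s5=1 s3=0
t18.Δ0 s9=0 clk=0 s1=1 s0=1 s2=1 s7=1 s4=1 s8=0 s10=1 s6=0 s5=1 s3=0
t18.Δ1 s9=0 clk=1 s1=1 s0=1 s2=1 s7=1 s4=1 s8=0 s10=1 s6=0 s5=1 s3=0
t18.Δ2 s9=0 clk=1 s1=1 s0=1 s2=1 s7=1 s4=1 s8=0 s10=0 s6=0 s5=1 s3=0
t18.Δ3 s9=0 clk=1 s1=0 s0=1 s2=1 s7=1 s4=1 s8=0 s10=0 s6=0 s5=1 s3=0
t18.Δ4 s9=0 clk=1 s1=0 s0=0 s2=1 s7=1 s4=1 s8=0 s10=0 s6=0 s5=1 s3=1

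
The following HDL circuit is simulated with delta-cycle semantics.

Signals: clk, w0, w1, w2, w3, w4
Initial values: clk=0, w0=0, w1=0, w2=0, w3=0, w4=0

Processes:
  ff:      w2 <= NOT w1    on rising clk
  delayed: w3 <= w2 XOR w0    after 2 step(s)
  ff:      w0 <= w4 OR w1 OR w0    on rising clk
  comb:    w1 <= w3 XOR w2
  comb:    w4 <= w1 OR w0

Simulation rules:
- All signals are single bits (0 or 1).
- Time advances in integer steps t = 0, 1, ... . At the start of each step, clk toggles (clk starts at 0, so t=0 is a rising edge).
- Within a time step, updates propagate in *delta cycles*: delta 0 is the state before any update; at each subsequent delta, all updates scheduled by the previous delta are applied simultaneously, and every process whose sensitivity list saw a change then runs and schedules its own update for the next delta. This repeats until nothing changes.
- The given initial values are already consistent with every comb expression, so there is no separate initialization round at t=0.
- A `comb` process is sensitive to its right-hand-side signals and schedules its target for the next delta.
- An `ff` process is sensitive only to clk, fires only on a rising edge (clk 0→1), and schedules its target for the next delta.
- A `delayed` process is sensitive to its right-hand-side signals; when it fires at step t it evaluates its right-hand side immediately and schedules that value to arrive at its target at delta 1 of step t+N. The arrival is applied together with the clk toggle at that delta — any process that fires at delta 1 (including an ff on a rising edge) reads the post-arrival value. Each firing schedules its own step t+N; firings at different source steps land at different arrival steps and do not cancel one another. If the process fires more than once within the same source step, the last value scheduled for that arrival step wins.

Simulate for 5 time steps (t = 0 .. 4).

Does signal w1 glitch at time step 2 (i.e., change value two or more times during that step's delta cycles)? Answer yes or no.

yes

t0.Δ0 clk=0 w3=0 w4=0 w2=0 w0=0 w1=0
t0.Δ1 clk=1 w3=0 w4=0 w2=0 w0=0 w1=0
t0.Δ2 clk=1 w3=0 w4=0 w2=1 w0=0 w1=0
t0.Δ3 clk=1 w3=0 w4=0 w2=1 w0=0 w1=1
t0.Δ4 clk=1 w3=0 w4=1 w2=1 w0=0 w1=1
t1.Δ0 clk=1 w3=0 w4=1 w2=1 w0=0 w1=1
t1.Δ1 clk=0 w3=0 w4=1 w2=1 w0=0 w1=1
t2.Δ0 clk=0 w3=0 w4=1 w2=1 w0=0 w1=1
t2.Δ1 clk=1 w3=1 w4=1 w2=1 w0=0 w1=1
t2.Δ2 clk=1 w3=1 w4=1 w2=0 w0=1 w1=0
t2.Δ3 clk=1 w3=1 w4=1 w2=0 w0=1 w1=1
t3.Δ0 clk=1 w3=1 w4=1 w2=0 w0=1 w1=1
t3.Δ1 clk=0 w3=1 w4=1 w2=0 w0=1 w1=1
t4.Δ0 clk=0 w3=1 w4=1 w2=0 w0=1 w1=1
t4.Δ1 clk=1 w3=1 w4=1 w2=0 w0=1 w1=1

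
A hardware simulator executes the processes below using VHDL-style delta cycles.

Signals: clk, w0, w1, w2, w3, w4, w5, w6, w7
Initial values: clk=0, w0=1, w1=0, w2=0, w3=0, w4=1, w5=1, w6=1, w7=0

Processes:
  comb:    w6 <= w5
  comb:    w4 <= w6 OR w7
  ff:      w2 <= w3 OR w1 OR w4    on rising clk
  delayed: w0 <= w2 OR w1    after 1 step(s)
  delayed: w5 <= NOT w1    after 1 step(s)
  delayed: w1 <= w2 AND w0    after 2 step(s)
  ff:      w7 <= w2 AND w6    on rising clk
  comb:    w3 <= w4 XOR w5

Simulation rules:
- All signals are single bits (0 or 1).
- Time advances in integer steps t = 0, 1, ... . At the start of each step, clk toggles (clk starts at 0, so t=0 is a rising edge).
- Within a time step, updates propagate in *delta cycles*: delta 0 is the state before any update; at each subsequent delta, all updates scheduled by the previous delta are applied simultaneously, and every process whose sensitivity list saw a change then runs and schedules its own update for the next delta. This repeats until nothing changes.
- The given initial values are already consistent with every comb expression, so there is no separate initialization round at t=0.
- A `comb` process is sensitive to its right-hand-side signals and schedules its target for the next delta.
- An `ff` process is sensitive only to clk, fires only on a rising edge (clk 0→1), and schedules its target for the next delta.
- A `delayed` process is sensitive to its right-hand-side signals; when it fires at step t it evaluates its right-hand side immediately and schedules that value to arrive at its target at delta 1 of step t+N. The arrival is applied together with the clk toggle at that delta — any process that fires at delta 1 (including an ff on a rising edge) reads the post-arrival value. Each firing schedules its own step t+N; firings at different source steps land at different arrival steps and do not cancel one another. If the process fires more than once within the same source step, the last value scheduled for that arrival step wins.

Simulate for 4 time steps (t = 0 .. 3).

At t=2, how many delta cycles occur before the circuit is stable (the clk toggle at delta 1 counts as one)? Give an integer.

[bits: w0,w3,w1,w2,clk,w6,w4,w7,w5]
t=0: Δ0=100001101 Δ1=100011101 Δ2=100111101 | 2Δ
t=1: Δ0=100111101 Δ1=100101101 | 1Δ
t=2: Δ0=100101101 Δ1=101111101 Δ2=101111111 | 2Δ
t=3: Δ0=101111111 Δ1=101101110 Δ2=111100110 | 2Δ

2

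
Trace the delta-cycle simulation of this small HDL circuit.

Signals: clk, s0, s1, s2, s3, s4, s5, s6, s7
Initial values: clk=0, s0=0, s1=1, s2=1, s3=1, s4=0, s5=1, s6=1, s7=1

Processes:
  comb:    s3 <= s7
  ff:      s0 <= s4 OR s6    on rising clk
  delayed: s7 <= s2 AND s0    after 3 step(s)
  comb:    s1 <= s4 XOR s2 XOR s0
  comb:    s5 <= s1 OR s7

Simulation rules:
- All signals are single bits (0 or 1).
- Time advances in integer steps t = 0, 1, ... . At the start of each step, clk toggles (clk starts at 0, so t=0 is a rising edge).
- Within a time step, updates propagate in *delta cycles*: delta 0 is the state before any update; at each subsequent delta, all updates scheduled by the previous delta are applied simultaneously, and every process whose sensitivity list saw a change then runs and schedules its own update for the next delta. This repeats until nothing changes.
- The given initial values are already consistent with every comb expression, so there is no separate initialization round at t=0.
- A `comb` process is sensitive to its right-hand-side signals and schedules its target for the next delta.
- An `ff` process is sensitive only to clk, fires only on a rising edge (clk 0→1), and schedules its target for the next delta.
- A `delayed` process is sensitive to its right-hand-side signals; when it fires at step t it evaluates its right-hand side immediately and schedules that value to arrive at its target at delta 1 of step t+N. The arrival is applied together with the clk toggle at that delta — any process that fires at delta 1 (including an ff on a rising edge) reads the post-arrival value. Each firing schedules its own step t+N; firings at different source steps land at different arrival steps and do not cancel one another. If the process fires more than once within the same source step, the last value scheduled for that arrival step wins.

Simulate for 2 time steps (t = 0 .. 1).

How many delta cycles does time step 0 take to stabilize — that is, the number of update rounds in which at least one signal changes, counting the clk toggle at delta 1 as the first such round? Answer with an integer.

[bits: s2,s5,s6,s7,s0,s3,s1,s4,clk]
t=0: Δ0=111101100 Δ1=111101101 Δ2=111111101 Δ3=111111001 | 3Δ
t=1: Δ0=111111001 Δ1=111111000 | 1Δ

3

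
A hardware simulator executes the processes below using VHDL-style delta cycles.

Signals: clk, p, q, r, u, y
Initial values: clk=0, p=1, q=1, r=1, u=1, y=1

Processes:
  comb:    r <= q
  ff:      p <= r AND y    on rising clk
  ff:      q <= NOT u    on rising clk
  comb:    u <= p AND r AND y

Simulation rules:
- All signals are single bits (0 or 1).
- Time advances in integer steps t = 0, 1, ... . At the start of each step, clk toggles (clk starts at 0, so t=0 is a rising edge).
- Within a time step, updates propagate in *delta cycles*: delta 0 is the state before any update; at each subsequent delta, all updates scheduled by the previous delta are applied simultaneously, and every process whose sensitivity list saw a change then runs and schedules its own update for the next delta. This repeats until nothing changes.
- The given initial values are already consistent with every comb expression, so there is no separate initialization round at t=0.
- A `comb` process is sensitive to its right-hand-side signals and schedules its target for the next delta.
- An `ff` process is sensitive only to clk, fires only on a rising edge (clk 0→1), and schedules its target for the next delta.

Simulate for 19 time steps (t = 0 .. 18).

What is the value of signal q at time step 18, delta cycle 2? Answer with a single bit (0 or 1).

[bits: y,q,clk,p,r,u]
t=0: Δ0=110111 Δ1=111111 Δ2=101111 Δ3=101101 Δ4=101100 | 4Δ
t=1: Δ0=101100 Δ1=100100 | 1Δ
t=2: Δ0=100100 Δ1=101100 Δ2=111000 Δ3=111010 | 3Δ
t=3: Δ0=111010 Δ1=110010 | 1Δ
t=4: Δ0=110010 Δ1=111010 Δ2=111110 Δ3=111111 | 3Δ
t=5: Δ0=111111 Δ1=110111 | 1Δ
t=6: Δ0=110111 Δ1=111111 Δ2=101111 Δ3=101101 Δ4=101100 | 4Δ
t=7: Δ0=101100 Δ1=100100 | 1Δ
t=8: Δ0=100100 Δ1=101100 Δ2=111000 Δ3=111010 | 3Δ
t=9: Δ0=111010 Δ1=110010 | 1Δ
t=10: Δ0=110010 Δ1=111010 Δ2=111110 Δ3=111111 | 3Δ
t=11: Δ0=111111 Δ1=110111 | 1Δ
t=12: Δ0=110111 Δ1=111111 Δ2=101111 Δ3=101101 Δ4=101100 | 4Δ
t=13: Δ0=101100 Δ1=100100 | 1Δ
t=14: Δ0=100100 Δ1=101100 Δ2=111000 Δ3=111010 | 3Δ
t=15: Δ0=111010 Δ1=110010 | 1Δ
t=16: Δ0=110010 Δ1=111010 Δ2=111110 Δ3=111111 | 3Δ
t=17: Δ0=111111 Δ1=110111 | 1Δ
t=18: Δ0=110111 Δ1=111111 Δ2=101111 Δ3=101101 Δ4=101100 | 4Δ

0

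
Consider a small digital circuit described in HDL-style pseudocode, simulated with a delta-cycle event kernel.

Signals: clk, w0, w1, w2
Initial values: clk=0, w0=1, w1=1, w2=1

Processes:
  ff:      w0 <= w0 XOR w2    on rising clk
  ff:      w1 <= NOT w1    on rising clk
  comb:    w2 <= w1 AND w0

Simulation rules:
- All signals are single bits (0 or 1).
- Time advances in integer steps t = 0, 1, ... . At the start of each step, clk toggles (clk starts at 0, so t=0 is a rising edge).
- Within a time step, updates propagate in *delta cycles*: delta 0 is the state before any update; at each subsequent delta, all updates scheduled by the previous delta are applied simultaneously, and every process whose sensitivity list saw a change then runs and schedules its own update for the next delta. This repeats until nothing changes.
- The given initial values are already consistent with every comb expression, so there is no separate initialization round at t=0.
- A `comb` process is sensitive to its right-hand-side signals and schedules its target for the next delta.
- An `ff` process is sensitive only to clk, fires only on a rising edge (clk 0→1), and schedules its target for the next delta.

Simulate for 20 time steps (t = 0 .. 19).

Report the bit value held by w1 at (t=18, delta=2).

t0.Δ0 w2=1 w0=1 w1=1 clk=0
t0.Δ1 w2=1 w0=1 w1=1 clk=1
t0.Δ2 w2=1 w0=0 w1=0 clk=1
t0.Δ3 w2=0 w0=0 w1=0 clk=1
t1.Δ0 w2=0 w0=0 w1=0 clk=1
t1.Δ1 w2=0 w0=0 w1=0 clk=0
t2.Δ0 w2=0 w0=0 w1=0 clk=0
t2.Δ1 w2=0 w0=0 w1=0 clk=1
t2.Δ2 w2=0 w0=0 w1=1 clk=1
t3.Δ0 w2=0 w0=0 w1=1 clk=1
t3.Δ1 w2=0 w0=0 w1=1 clk=0
t4.Δ0 w2=0 w0=0 w1=1 clk=0
t4.Δ1 w2=0 w0=0 w1=1 clk=1
t4.Δ2 w2=0 w0=0 w1=0 clk=1
t5.Δ0 w2=0 w0=0 w1=0 clk=1
t5.Δ1 w2=0 w0=0 w1=0 clk=0
t6.Δ0 w2=0 w0=0 w1=0 clk=0
t6.Δ1 w2=0 w0=0 w1=0 clk=1
t6.Δ2 w2=0 w0=0 w1=1 clk=1
t7.Δ0 w2=0 w0=0 w1=1 clk=1
t7.Δ1 w2=0 w0=0 w1=1 clk=0
t8.Δ0 w2=0 w0=0 w1=1 clk=0
t8.Δ1 w2=0 w0=0 w1=1 clk=1
t8.Δ2 w2=0 w0=0 w1=0 clk=1
t9.Δ0 w2=0 w0=0 w1=0 clk=1
t9.Δ1 w2=0 w0=0 w1=0 clk=0
t10.Δ0 w2=0 w0=0 w1=0 clk=0
t10.Δ1 w2=0 w0=0 w1=0 clk=1
t10.Δ2 w2=0 w0=0 w1=1 clk=1
t11.Δ0 w2=0 w0=0 w1=1 clk=1
t11.Δ1 w2=0 w0=0 w1=1 clk=0
t12.Δ0 w2=0 w0=0 w1=1 clk=0
t12.Δ1 w2=0 w0=0 w1=1 clk=1
t12.Δ2 w2=0 w0=0 w1=0 clk=1
t13.Δ0 w2=0 w0=0 w1=0 clk=1
t13.Δ1 w2=0 w0=0 w1=0 clk=0
t14.Δ0 w2=0 w0=0 w1=0 clk=0
t14.Δ1 w2=0 w0=0 w1=0 clk=1
t14.Δ2 w2=0 w0=0 w1=1 clk=1
t15.Δ0 w2=0 w0=0 w1=1 clk=1
t15.Δ1 w2=0 w0=0 w1=1 clk=0
t16.Δ0 w2=0 w0=0 w1=1 clk=0
t16.Δ1 w2=0 w0=0 w1=1 clk=1
t16.Δ2 w2=0 w0=0 w1=0 clk=1
t17.Δ0 w2=0 w0=0 w1=0 clk=1
t17.Δ1 w2=0 w0=0 w1=0 clk=0
t18.Δ0 w2=0 w0=0 w1=0 clk=0
t18.Δ1 w2=0 w0=0 w1=0 clk=1
t18.Δ2 w2=0 w0=0 w1=1 clk=1
t19.Δ0 w2=0 w0=0 w1=1 clk=1
t19.Δ1 w2=0 w0=0 w1=1 clk=0

1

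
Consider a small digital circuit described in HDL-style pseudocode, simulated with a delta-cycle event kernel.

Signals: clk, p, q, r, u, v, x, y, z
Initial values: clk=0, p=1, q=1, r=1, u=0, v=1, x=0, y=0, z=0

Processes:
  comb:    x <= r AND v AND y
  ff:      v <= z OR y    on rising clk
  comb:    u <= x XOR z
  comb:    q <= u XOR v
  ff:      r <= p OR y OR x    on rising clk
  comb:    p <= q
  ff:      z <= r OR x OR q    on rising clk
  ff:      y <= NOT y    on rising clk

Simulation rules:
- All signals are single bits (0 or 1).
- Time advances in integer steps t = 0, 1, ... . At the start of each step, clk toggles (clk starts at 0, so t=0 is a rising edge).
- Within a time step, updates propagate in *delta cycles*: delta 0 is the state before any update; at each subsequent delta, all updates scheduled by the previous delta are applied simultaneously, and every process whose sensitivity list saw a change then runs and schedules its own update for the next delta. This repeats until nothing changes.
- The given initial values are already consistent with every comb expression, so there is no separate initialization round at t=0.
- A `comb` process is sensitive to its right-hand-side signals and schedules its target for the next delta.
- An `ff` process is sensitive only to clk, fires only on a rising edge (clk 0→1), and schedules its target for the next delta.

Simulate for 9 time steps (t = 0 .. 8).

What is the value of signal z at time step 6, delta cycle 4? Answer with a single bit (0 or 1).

t=0 Δ0: y=0 p=1 clk=0 z=0 q=1 r=1 u=0 v=1 x=0
  Δ1: clk:0→1
  Δ2: y:0→1, z:0→1, v:1→0
  Δ3: q:1→0, u:0→1
  Δ4: p:1→0, q:0→1
  Δ5: p:0→1
  (5Δ to stable)
t=1 Δ0: y=1 p=1 clk=1 z=1 q=1 r=1 u=1 v=0 x=0
  Δ1: clk:1→0
  (1Δ to stable)
t=2 Δ0: y=1 p=1 clk=0 z=1 q=1 r=1 u=1 v=0 x=0
  Δ1: clk:0→1
  Δ2: y:1→0, v:0→1
  Δ3: q:1→0
  Δ4: p:1→0
  (4Δ to stable)
t=3 Δ0: y=0 p=0 clk=1 z=1 q=0 r=1 u=1 v=1 x=0
  Δ1: clk:1→0
  (1Δ to stable)
t=4 Δ0: y=0 p=0 clk=0 z=1 q=0 r=1 u=1 v=1 x=0
  Δ1: clk:0→1
  Δ2: y:0→1, r:1→0
  (2Δ to stable)
t=5 Δ0: y=1 p=0 clk=1 z=1 q=0 r=0 u=1 v=1 x=0
  Δ1: clk:1→0
  (1Δ to stable)
t=6 Δ0: y=1 p=0 clk=0 z=1 q=0 r=0 u=1 v=1 x=0
  Δ1: clk:0→1
  Δ2: y:1→0, z:1→0, r:0→1
  Δ3: u:1→0
  Δ4: q:0→1
  Δ5: p:0→1
  (5Δ to stable)
t=7 Δ0: y=0 p=1 clk=1 z=0 q=1 r=1 u=0 v=1 x=0
  Δ1: clk:1→0
  (1Δ to stable)
t=8 Δ0: y=0 p=1 clk=0 z=0 q=1 r=1 u=0 v=1 x=0
  Δ1: clk:0→1
  Δ2: y:0→1, z:0→1, v:1→0
  Δ3: q:1→0, u:0→1
  Δ4: p:1→0, q:0→1
  Δ5: p:0→1
  (5Δ to stable)

0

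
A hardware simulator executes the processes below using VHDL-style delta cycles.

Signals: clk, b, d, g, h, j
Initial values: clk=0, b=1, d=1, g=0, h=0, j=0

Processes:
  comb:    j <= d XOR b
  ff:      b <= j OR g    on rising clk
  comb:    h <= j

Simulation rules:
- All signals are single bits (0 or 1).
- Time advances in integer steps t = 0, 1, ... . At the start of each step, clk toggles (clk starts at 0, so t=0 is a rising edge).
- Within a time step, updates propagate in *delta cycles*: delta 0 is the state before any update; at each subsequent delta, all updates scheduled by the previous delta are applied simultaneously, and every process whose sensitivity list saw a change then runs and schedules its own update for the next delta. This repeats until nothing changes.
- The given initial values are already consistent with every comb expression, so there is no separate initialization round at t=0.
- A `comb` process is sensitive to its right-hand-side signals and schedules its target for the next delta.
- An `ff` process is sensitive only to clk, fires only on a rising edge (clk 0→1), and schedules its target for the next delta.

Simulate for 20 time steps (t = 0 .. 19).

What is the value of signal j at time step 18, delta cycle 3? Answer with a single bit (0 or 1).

0

t=0 Δ0: b=1 j=0 clk=0 h=0 d=1 g=0
  Δ1: clk:0→1
  Δ2: b:1→0
  Δ3: j:0→1
  Δ4: h:0→1
  (4Δ to stable)
t=1 Δ0: b=0 j=1 clk=1 h=1 d=1 g=0
  Δ1: clk:1→0
  (1Δ to stable)
t=2 Δ0: b=0 j=1 clk=0 h=1 d=1 g=0
  Δ1: clk:0→1
  Δ2: b:0→1
  Δ3: j:1→0
  Δ4: h:1→0
  (4Δ to stable)
t=3 Δ0: b=1 j=0 clk=1 h=0 d=1 g=0
  Δ1: clk:1→0
  (1Δ to stable)
t=4 Δ0: b=1 j=0 clk=0 h=0 d=1 g=0
  Δ1: clk:0→1
  Δ2: b:1→0
  Δ3: j:0→1
  Δ4: h:0→1
  (4Δ to stable)
t=5 Δ0: b=0 j=1 clk=1 h=1 d=1 g=0
  Δ1: clk:1→0
  (1Δ to stable)
t=6 Δ0: b=0 j=1 clk=0 h=1 d=1 g=0
  Δ1: clk:0→1
  Δ2: b:0→1
  Δ3: j:1→0
  Δ4: h:1→0
  (4Δ to stable)
t=7 Δ0: b=1 j=0 clk=1 h=0 d=1 g=0
  Δ1: clk:1→0
  (1Δ to stable)
t=8 Δ0: b=1 j=0 clk=0 h=0 d=1 g=0
  Δ1: clk:0→1
  Δ2: b:1→0
  Δ3: j:0→1
  Δ4: h:0→1
  (4Δ to stable)
t=9 Δ0: b=0 j=1 clk=1 h=1 d=1 g=0
  Δ1: clk:1→0
  (1Δ to stable)
t=10 Δ0: b=0 j=1 clk=0 h=1 d=1 g=0
  Δ1: clk:0→1
  Δ2: b:0→1
  Δ3: j:1→0
  Δ4: h:1→0
  (4Δ to stable)
t=11 Δ0: b=1 j=0 clk=1 h=0 d=1 g=0
  Δ1: clk:1→0
  (1Δ to stable)
t=12 Δ0: b=1 j=0 clk=0 h=0 d=1 g=0
  Δ1: clk:0→1
  Δ2: b:1→0
  Δ3: j:0→1
  Δ4: h:0→1
  (4Δ to stable)
t=13 Δ0: b=0 j=1 clk=1 h=1 d=1 g=0
  Δ1: clk:1→0
  (1Δ to stable)
t=14 Δ0: b=0 j=1 clk=0 h=1 d=1 g=0
  Δ1: clk:0→1
  Δ2: b:0→1
  Δ3: j:1→0
  Δ4: h:1→0
  (4Δ to stable)
t=15 Δ0: b=1 j=0 clk=1 h=0 d=1 g=0
  Δ1: clk:1→0
  (1Δ to stable)
t=16 Δ0: b=1 j=0 clk=0 h=0 d=1 g=0
  Δ1: clk:0→1
  Δ2: b:1→0
  Δ3: j:0→1
  Δ4: h:0→1
  (4Δ to stable)
t=17 Δ0: b=0 j=1 clk=1 h=1 d=1 g=0
  Δ1: clk:1→0
  (1Δ to stable)
t=18 Δ0: b=0 j=1 clk=0 h=1 d=1 g=0
  Δ1: clk:0→1
  Δ2: b:0→1
  Δ3: j:1→0
  Δ4: h:1→0
  (4Δ to stable)
t=19 Δ0: b=1 j=0 clk=1 h=0 d=1 g=0
  Δ1: clk:1→0
  (1Δ to stable)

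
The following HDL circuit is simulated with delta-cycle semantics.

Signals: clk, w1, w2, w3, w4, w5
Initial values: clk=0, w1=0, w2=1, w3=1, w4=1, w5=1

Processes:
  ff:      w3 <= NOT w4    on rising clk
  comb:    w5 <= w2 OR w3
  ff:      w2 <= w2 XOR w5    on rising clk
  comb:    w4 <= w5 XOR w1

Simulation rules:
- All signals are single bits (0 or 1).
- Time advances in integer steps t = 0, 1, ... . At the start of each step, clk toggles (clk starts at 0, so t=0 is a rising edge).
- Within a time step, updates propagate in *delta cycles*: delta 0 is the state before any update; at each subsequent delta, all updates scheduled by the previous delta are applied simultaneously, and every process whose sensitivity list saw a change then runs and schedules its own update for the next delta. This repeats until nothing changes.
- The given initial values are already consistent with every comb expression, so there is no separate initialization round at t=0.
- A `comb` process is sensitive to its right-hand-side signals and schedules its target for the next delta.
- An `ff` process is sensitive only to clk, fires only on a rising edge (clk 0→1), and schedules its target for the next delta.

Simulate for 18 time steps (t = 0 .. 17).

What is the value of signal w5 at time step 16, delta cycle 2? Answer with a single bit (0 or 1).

1

t0.Δ0 w3=1 clk=0 w2=1 w4=1 w1=0 w5=1
t0.Δ1 w3=1 clk=1 w2=1 w4=1 w1=0 w5=1
t0.Δ2 w3=0 clk=1 w2=0 w4=1 w1=0 w5=1
t0.Δ3 w3=0 clk=1 w2=0 w4=1 w1=0 w5=0
t0.Δ4 w3=0 clk=1 w2=0 w4=0 w1=0 w5=0
t1.Δ0 w3=0 clk=1 w2=0 w4=0 w1=0 w5=0
t1.Δ1 w3=0 clk=0 w2=0 w4=0 w1=0 w5=0
t2.Δ0 w3=0 clk=0 w2=0 w4=0 w1=0 w5=0
t2.Δ1 w3=0 clk=1 w2=0 w4=0 w1=0 w5=0
t2.Δ2 w3=1 clk=1 w2=0 w4=0 w1=0 w5=0
t2.Δ3 w3=1 clk=1 w2=0 w4=0 w1=0 w5=1
t2.Δ4 w3=1 clk=1 w2=0 w4=1 w1=0 w5=1
t3.Δ0 w3=1 clk=1 w2=0 w4=1 w1=0 w5=1
t3.Δ1 w3=1 clk=0 w2=0 w4=1 w1=0 w5=1
t4.Δ0 w3=1 clk=0 w2=0 w4=1 w1=0 w5=1
t4.Δ1 w3=1 clk=1 w2=0 w4=1 w1=0 w5=1
t4.Δ2 w3=0 clk=1 w2=1 w4=1 w1=0 w5=1
t5.Δ0 w3=0 clk=1 w2=1 w4=1 w1=0 w5=1
t5.Δ1 w3=0 clk=0 w2=1 w4=1 w1=0 w5=1
t6.Δ0 w3=0 clk=0 w2=1 w4=1 w1=0 w5=1
t6.Δ1 w3=0 clk=1 w2=1 w4=1 w1=0 w5=1
t6.Δ2 w3=0 clk=1 w2=0 w4=1 w1=0 w5=1
t6.Δ3 w3=0 clk=1 w2=0 w4=1 w1=0 w5=0
t6.Δ4 w3=0 clk=1 w2=0 w4=0 w1=0 w5=0
t7.Δ0 w3=0 clk=1 w2=0 w4=0 w1=0 w5=0
t7.Δ1 w3=0 clk=0 w2=0 w4=0 w1=0 w5=0
t8.Δ0 w3=0 clk=0 w2=0 w4=0 w1=0 w5=0
t8.Δ1 w3=0 clk=1 w2=0 w4=0 w1=0 w5=0
t8.Δ2 w3=1 clk=1 w2=0 w4=0 w1=0 w5=0
t8.Δ3 w3=1 clk=1 w2=0 w4=0 w1=0 w5=1
t8.Δ4 w3=1 clk=1 w2=0 w4=1 w1=0 w5=1
t9.Δ0 w3=1 clk=1 w2=0 w4=1 w1=0 w5=1
t9.Δ1 w3=1 clk=0 w2=0 w4=1 w1=0 w5=1
t10.Δ0 w3=1 clk=0 w2=0 w4=1 w1=0 w5=1
t10.Δ1 w3=1 clk=1 w2=0 w4=1 w1=0 w5=1
t10.Δ2 w3=0 clk=1 w2=1 w4=1 w1=0 w5=1
t11.Δ0 w3=0 clk=1 w2=1 w4=1 w1=0 w5=1
t11.Δ1 w3=0 clk=0 w2=1 w4=1 w1=0 w5=1
t12.Δ0 w3=0 clk=0 w2=1 w4=1 w1=0 w5=1
t12.Δ1 w3=0 clk=1 w2=1 w4=1 w1=0 w5=1
t12.Δ2 w3=0 clk=1 w2=0 w4=1 w1=0 w5=1
t12.Δ3 w3=0 clk=1 w2=0 w4=1 w1=0 w5=0
t12.Δ4 w3=0 clk=1 w2=0 w4=0 w1=0 w5=0
t13.Δ0 w3=0 clk=1 w2=0 w4=0 w1=0 w5=0
t13.Δ1 w3=0 clk=0 w2=0 w4=0 w1=0 w5=0
t14.Δ0 w3=0 clk=0 w2=0 w4=0 w1=0 w5=0
t14.Δ1 w3=0 clk=1 w2=0 w4=0 w1=0 w5=0
t14.Δ2 w3=1 clk=1 w2=0 w4=0 w1=0 w5=0
t14.Δ3 w3=1 clk=1 w2=0 w4=0 w1=0 w5=1
t14.Δ4 w3=1 clk=1 w2=0 w4=1 w1=0 w5=1
t15.Δ0 w3=1 clk=1 w2=0 w4=1 w1=0 w5=1
t15.Δ1 w3=1 clk=0 w2=0 w4=1 w1=0 w5=1
t16.Δ0 w3=1 clk=0 w2=0 w4=1 w1=0 w5=1
t16.Δ1 w3=1 clk=1 w2=0 w4=1 w1=0 w5=1
t16.Δ2 w3=0 clk=1 w2=1 w4=1 w1=0 w5=1
t17.Δ0 w3=0 clk=1 w2=1 w4=1 w1=0 w5=1
t17.Δ1 w3=0 clk=0 w2=1 w4=1 w1=0 w5=1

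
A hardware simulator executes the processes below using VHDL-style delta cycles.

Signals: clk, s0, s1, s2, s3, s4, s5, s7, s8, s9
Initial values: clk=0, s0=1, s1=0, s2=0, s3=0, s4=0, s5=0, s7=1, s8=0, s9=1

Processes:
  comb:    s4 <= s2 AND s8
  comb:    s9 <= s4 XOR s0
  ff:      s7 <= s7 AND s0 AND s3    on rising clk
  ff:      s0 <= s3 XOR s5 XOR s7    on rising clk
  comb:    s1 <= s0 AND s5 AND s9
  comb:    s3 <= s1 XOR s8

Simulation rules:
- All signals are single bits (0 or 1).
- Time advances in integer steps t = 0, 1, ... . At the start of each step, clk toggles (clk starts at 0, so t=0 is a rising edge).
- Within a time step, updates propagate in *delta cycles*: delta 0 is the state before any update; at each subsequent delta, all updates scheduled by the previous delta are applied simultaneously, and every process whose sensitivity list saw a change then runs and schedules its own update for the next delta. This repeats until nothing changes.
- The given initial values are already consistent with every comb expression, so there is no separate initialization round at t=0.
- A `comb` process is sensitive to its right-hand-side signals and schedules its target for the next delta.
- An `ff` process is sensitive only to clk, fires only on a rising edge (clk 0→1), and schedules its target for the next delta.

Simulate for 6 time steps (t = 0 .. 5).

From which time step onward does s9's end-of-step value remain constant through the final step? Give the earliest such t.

2

t0.Δ0 s7=1 s1=0 s8=0 s0=1 s2=0 s9=1 s5=0 s3=0 clk=0 s4=0
t0.Δ1 s7=1 s1=0 s8=0 s0=1 s2=0 s9=1 s5=0 s3=0 clk=1 s4=0
t0.Δ2 s7=0 s1=0 s8=0 s0=1 s2=0 s9=1 s5=0 s3=0 clk=1 s4=0
t1.Δ0 s7=0 s1=0 s8=0 s0=1 s2=0 s9=1 s5=0 s3=0 clk=1 s4=0
t1.Δ1 s7=0 s1=0 s8=0 s0=1 s2=0 s9=1 s5=0 s3=0 clk=0 s4=0
t2.Δ0 s7=0 s1=0 s8=0 s0=1 s2=0 s9=1 s5=0 s3=0 clk=0 s4=0
t2.Δ1 s7=0 s1=0 s8=0 s0=1 s2=0 s9=1 s5=0 s3=0 clk=1 s4=0
t2.Δ2 s7=0 s1=0 s8=0 s0=0 s2=0 s9=1 s5=0 s3=0 clk=1 s4=0
t2.Δ3 s7=0 s1=0 s8=0 s0=0 s2=0 s9=0 s5=0 s3=0 clk=1 s4=0
t3.Δ0 s7=0 s1=0 s8=0 s0=0 s2=0 s9=0 s5=0 s3=0 clk=1 s4=0
t3.Δ1 s7=0 s1=0 s8=0 s0=0 s2=0 s9=0 s5=0 s3=0 clk=0 s4=0
t4.Δ0 s7=0 s1=0 s8=0 s0=0 s2=0 s9=0 s5=0 s3=0 clk=0 s4=0
t4.Δ1 s7=0 s1=0 s8=0 s0=0 s2=0 s9=0 s5=0 s3=0 clk=1 s4=0
t5.Δ0 s7=0 s1=0 s8=0 s0=0 s2=0 s9=0 s5=0 s3=0 clk=1 s4=0
t5.Δ1 s7=0 s1=0 s8=0 s0=0 s2=0 s9=0 s5=0 s3=0 clk=0 s4=0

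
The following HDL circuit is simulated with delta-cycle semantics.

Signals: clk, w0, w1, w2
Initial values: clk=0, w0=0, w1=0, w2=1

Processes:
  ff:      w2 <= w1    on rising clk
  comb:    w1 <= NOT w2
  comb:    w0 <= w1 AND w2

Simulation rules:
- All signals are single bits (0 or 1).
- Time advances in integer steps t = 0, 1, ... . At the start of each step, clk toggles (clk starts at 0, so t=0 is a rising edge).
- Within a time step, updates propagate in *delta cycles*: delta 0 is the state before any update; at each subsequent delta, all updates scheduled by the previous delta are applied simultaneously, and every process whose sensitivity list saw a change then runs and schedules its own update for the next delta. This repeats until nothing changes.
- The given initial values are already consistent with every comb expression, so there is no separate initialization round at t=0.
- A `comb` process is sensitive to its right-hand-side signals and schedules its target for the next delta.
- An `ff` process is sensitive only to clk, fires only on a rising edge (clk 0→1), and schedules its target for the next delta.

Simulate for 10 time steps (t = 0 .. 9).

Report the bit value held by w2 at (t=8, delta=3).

[bits: w1,clk,w0,w2]
t=0: Δ0=0001 Δ1=0101 Δ2=0100 Δ3=1100 | 3Δ
t=1: Δ0=1100 Δ1=1000 | 1Δ
t=2: Δ0=1000 Δ1=1100 Δ2=1101 Δ3=0111 Δ4=0101 | 4Δ
t=3: Δ0=0101 Δ1=0001 | 1Δ
t=4: Δ0=0001 Δ1=0101 Δ2=0100 Δ3=1100 | 3Δ
t=5: Δ0=1100 Δ1=1000 | 1Δ
t=6: Δ0=1000 Δ1=1100 Δ2=1101 Δ3=0111 Δ4=0101 | 4Δ
t=7: Δ0=0101 Δ1=0001 | 1Δ
t=8: Δ0=0001 Δ1=0101 Δ2=0100 Δ3=1100 | 3Δ
t=9: Δ0=1100 Δ1=1000 | 1Δ

0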